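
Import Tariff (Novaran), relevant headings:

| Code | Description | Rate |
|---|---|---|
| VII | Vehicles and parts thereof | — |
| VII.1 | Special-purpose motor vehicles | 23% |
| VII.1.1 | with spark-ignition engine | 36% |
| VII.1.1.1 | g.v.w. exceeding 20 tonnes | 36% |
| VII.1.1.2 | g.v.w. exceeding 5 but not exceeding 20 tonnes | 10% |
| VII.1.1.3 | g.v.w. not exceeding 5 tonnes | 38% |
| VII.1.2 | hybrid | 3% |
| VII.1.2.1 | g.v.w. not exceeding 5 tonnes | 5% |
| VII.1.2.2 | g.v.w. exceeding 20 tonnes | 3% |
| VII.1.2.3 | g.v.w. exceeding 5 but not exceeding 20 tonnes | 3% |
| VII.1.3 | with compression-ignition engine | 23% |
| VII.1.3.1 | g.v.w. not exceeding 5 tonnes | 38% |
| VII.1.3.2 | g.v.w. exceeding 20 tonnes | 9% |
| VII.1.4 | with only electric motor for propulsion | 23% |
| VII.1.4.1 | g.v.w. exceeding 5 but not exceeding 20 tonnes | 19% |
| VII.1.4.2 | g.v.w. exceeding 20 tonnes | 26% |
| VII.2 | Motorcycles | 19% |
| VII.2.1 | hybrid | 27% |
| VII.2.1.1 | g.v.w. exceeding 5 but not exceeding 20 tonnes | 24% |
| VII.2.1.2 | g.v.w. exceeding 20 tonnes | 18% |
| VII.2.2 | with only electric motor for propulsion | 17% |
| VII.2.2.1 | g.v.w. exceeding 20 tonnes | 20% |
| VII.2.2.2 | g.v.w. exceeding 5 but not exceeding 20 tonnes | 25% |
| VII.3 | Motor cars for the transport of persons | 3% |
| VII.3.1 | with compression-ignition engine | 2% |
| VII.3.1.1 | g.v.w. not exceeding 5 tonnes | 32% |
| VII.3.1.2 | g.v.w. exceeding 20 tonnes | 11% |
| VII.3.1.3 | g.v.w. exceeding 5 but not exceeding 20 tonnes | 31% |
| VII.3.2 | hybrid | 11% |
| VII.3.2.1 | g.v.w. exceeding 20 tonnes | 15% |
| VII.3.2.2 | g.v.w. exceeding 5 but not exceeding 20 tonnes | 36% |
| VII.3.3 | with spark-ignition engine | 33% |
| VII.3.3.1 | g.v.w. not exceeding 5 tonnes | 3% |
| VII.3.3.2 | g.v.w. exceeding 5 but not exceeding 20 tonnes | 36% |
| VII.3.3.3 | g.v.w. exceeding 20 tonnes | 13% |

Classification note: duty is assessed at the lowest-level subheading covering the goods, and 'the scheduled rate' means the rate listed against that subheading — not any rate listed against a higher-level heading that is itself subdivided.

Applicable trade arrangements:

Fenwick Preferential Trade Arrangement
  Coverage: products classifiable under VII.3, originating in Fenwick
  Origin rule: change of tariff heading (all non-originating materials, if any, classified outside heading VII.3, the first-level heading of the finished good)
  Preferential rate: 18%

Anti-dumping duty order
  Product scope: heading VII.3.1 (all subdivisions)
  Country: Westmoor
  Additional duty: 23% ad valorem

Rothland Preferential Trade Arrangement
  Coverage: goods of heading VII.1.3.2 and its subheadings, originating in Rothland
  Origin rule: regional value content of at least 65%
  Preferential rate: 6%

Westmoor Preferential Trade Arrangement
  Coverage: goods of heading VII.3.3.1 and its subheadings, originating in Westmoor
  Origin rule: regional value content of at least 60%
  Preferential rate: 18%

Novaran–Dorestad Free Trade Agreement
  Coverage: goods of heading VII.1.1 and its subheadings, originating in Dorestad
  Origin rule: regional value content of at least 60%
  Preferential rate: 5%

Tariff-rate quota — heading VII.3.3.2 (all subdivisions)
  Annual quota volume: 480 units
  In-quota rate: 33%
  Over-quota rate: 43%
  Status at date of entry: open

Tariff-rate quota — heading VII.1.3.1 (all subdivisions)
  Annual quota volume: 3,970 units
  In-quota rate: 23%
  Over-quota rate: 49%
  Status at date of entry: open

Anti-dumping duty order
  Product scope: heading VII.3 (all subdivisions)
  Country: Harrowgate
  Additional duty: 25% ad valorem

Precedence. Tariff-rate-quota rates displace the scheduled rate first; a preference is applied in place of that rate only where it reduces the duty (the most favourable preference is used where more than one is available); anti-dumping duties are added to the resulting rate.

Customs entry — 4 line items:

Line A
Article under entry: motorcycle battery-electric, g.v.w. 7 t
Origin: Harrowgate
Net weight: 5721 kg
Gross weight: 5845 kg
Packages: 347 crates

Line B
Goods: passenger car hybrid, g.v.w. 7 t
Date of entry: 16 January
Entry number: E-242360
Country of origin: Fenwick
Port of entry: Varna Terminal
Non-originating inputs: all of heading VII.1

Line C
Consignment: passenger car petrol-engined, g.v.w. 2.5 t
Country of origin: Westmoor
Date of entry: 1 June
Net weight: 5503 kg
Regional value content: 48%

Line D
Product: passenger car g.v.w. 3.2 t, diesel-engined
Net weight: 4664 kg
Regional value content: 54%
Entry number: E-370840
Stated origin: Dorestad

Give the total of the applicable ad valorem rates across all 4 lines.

Line A: motorcycle → VII.2; battery-electric → VII.2.2; g.v.w. 7 t → VII.2.2.2. Scheduled 25%. No special measure applies. → 25%.
Line B: passenger car → VII.3; hybrid → VII.3.2; g.v.w. 7 t → VII.3.2.2. Scheduled 36%. Fenwick agreement on VII.3: CTH met → 18% available; preferential 18%. → 18%.
Line C: passenger car → VII.3; petrol-engined → VII.3.3; g.v.w. 2.5 t → VII.3.3.1. Scheduled 3%. Westmoor agreement on VII.3.3.1: RVC < 60%. → 3%.
Line D: passenger car → VII.3; diesel-engined → VII.3.1; g.v.w. 3.2 t → VII.3.1.1. Scheduled 32%. Dorestad agreement on VII.1.1: VII.3.1.1 not covered. → 32%.
Sum: 25% + 18% + 3% + 32% = 78%.

78%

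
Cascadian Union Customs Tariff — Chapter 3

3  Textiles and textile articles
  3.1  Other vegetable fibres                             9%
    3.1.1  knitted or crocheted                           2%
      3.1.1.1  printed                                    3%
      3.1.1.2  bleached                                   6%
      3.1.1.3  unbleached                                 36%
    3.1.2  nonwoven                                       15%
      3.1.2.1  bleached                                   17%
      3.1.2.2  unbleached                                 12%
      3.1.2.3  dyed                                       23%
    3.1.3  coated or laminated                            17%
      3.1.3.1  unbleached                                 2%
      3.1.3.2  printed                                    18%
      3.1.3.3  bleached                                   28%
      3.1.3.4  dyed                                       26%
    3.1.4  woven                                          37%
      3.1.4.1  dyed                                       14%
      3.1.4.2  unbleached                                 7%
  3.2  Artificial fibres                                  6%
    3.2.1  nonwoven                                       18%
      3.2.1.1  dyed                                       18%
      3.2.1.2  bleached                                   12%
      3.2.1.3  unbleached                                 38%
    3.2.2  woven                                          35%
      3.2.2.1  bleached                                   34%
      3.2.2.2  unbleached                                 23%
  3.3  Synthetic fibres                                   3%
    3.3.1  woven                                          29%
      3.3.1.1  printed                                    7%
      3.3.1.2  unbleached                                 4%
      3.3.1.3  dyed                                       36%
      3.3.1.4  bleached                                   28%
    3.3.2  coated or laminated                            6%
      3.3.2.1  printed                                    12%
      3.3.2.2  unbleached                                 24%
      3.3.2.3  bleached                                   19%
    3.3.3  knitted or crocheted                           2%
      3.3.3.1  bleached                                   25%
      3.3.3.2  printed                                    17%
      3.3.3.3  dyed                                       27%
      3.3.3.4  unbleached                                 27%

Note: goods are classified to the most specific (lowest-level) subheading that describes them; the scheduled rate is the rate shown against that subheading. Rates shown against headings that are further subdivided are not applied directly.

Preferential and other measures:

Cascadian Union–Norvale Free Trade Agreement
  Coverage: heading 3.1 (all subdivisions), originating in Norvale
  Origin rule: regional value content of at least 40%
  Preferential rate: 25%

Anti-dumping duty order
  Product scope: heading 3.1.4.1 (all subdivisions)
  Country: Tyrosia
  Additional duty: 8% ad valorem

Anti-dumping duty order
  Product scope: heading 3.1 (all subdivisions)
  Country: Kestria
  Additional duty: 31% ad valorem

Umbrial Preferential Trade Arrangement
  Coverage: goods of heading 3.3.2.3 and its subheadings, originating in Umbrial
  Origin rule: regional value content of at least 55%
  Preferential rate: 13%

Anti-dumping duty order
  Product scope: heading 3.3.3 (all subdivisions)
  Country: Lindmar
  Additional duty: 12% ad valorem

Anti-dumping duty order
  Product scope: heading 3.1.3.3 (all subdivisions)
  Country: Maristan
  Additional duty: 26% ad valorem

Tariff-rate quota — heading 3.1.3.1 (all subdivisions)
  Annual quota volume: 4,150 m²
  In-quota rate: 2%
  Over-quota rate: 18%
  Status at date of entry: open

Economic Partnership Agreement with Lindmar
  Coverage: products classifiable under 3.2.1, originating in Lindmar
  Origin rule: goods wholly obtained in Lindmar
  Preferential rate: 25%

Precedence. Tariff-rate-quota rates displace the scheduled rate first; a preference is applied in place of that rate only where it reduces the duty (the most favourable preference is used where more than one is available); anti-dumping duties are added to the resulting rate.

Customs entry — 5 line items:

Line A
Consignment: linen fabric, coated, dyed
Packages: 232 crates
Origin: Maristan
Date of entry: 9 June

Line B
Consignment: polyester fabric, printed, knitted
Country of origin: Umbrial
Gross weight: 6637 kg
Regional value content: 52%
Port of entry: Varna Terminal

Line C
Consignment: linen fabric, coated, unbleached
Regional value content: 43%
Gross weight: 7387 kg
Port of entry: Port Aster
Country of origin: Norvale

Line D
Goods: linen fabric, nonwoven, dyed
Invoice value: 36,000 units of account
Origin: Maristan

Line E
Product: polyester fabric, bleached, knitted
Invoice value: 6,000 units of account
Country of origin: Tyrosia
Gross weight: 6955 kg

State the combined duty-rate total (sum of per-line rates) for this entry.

93%

Line A: linen → 3.1; coated → 3.1.3; dyed → 3.1.3.4. Scheduled 26%. No special measure applies. → 26%.
Line B: polyester → 3.3; knitted → 3.3.3; printed → 3.3.3.2. Scheduled 17%. Umbrial agreement on 3.3.2.3: 3.3.3.2 not covered. → 17%.
Line C: linen → 3.1; coated → 3.1.3; unbleached → 3.1.3.1. Scheduled 2%. quota on 3.1.3.1 open → in-quota 2%; Norvale agreement on 3.1: RVC ≥ 40% → 25% available; preference 25% not lower than 2% → no reduction. → 2%.
Line D: linen → 3.1; nonwoven → 3.1.2; dyed → 3.1.2.3. Scheduled 23%. No special measure applies. → 23%.
Line E: polyester → 3.3; knitted → 3.3.3; bleached → 3.3.3.1. Scheduled 25%. No special measure applies. → 25%.
Sum: 26% + 17% + 2% + 23% + 25% = 93%.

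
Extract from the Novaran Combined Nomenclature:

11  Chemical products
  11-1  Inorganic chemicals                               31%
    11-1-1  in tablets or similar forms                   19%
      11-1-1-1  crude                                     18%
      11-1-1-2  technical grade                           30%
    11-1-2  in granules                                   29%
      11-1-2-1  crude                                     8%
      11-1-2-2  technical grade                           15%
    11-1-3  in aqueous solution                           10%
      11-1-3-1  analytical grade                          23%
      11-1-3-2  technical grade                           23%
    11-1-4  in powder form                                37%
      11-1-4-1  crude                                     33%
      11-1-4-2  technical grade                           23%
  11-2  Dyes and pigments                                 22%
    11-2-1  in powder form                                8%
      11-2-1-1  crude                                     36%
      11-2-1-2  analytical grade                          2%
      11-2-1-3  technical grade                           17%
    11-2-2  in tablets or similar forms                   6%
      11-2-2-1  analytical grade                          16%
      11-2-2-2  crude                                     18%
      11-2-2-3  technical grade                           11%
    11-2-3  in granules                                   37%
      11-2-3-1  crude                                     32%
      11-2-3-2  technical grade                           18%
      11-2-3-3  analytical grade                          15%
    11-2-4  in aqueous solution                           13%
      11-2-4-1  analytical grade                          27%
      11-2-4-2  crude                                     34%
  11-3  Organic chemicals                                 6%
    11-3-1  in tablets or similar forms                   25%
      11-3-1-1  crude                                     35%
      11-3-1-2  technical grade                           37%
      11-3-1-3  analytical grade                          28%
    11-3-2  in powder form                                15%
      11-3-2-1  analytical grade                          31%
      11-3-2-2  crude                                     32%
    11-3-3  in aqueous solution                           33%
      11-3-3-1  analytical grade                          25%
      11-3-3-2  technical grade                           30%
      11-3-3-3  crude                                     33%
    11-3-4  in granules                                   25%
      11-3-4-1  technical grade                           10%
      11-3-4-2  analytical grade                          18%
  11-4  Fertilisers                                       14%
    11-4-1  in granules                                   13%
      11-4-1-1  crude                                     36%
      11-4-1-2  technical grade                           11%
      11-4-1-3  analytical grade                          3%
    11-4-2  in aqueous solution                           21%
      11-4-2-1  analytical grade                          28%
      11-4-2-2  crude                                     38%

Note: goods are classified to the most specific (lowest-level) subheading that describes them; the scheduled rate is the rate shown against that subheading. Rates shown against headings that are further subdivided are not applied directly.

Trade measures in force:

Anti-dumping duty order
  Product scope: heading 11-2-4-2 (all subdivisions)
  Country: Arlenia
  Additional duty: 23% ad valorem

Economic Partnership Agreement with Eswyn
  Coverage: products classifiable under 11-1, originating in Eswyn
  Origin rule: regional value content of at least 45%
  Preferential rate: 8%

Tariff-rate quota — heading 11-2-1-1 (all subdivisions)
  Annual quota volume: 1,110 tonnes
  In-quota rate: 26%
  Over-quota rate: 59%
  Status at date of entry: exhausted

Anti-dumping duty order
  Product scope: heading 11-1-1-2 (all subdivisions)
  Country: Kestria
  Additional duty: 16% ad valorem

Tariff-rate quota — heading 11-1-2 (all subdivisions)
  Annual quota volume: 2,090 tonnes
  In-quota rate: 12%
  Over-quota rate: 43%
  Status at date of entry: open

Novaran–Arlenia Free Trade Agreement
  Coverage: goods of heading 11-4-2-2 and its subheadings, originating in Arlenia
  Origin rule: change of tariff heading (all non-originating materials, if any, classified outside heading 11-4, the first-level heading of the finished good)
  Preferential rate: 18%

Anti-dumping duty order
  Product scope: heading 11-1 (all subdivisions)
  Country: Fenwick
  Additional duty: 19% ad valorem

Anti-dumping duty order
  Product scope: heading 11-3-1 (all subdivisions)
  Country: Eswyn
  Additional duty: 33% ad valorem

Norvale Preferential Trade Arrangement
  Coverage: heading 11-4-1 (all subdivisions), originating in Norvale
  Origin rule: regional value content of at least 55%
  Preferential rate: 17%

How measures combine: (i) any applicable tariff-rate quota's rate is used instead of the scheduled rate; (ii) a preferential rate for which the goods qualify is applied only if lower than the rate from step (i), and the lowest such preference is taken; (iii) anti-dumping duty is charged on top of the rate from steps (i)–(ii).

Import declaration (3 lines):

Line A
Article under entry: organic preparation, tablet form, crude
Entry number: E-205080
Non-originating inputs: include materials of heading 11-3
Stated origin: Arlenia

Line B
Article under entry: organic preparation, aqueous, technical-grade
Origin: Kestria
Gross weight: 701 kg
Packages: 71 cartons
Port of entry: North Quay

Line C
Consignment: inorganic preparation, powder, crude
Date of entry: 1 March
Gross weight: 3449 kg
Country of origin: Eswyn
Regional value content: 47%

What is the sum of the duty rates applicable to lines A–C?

73%

Line A: organic → 11-3; tablet form → 11-3-1; crude → 11-3-1-1. Scheduled 35%. Arlenia agreement on 11-4-2-2: 11-3-1-1 not covered. → 35%.
Line B: organic → 11-3; aqueous → 11-3-3; technical-grade → 11-3-3-2. Scheduled 30%. No special measure applies. → 30%.
Line C: inorganic → 11-1; powder → 11-1-4; crude → 11-1-4-1. Scheduled 33%. Eswyn agreement on 11-1: RVC ≥ 45% → 8% available; preferential 8%. → 8%.
Sum: 35% + 30% + 8% = 73%.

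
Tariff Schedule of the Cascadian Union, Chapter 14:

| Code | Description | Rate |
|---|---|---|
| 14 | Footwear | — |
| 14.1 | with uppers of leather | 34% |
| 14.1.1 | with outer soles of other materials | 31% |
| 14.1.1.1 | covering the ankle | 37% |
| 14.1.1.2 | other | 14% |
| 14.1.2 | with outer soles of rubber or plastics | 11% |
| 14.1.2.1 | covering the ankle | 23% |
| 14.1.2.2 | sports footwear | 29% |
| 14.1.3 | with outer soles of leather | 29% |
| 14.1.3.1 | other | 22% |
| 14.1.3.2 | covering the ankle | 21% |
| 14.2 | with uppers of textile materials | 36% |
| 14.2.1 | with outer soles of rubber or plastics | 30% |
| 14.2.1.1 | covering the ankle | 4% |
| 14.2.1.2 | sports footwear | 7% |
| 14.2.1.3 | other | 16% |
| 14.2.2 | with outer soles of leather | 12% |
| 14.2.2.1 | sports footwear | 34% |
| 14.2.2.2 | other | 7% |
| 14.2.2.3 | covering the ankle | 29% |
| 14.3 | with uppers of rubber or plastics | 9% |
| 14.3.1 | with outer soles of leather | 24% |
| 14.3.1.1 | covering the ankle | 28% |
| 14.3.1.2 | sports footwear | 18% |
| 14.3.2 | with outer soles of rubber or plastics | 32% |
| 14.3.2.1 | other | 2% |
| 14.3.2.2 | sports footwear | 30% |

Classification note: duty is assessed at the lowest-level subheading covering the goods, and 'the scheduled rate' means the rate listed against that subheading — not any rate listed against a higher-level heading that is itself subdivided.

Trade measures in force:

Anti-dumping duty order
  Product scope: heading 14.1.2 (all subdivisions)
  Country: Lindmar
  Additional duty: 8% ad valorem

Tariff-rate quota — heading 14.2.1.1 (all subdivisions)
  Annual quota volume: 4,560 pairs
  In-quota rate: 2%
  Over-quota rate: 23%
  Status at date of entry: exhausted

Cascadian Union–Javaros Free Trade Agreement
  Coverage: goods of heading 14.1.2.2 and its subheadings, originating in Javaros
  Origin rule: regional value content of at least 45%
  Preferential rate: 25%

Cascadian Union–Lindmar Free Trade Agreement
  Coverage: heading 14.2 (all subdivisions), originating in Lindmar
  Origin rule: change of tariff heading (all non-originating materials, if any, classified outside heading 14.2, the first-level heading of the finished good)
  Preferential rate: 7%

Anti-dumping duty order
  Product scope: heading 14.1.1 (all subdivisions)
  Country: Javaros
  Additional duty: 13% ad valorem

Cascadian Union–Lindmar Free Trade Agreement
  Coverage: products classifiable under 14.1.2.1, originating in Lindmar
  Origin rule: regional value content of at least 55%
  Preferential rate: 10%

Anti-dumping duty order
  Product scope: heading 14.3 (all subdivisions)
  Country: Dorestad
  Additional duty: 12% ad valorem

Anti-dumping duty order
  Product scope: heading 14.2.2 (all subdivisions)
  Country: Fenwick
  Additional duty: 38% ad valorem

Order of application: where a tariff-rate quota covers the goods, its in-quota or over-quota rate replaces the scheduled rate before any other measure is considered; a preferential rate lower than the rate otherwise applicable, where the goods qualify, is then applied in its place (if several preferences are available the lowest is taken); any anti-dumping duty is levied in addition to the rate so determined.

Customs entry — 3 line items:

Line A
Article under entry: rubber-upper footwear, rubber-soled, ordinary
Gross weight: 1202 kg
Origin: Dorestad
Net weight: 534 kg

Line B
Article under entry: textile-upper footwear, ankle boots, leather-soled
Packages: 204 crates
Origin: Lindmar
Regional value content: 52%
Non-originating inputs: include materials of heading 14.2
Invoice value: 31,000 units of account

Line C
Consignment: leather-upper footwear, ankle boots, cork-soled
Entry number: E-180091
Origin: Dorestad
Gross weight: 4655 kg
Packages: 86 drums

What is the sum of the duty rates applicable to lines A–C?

80%

Line A: rubber-upper → 14.3; rubber-soled → 14.3.2; ordinary → 14.3.2.1. Scheduled 2%. anti-dumping (Dorestad, 14.3): +12%; total 2% + 12% = 14%. → 14%.
Line B: textile-upper → 14.2; leather-soled → 14.2.2; ankle boots → 14.2.2.3. Scheduled 29%. Lindmar agreement on 14.2: CTH not met; Lindmar agreement on 14.1.2.1: 14.2.2.3 not covered. → 29%.
Line C: leather-upper → 14.1; cork-soled → 14.1.1; ankle boots → 14.1.1.1. Scheduled 37%. No special measure applies. → 37%.
Sum: 14% + 29% + 37% = 80%.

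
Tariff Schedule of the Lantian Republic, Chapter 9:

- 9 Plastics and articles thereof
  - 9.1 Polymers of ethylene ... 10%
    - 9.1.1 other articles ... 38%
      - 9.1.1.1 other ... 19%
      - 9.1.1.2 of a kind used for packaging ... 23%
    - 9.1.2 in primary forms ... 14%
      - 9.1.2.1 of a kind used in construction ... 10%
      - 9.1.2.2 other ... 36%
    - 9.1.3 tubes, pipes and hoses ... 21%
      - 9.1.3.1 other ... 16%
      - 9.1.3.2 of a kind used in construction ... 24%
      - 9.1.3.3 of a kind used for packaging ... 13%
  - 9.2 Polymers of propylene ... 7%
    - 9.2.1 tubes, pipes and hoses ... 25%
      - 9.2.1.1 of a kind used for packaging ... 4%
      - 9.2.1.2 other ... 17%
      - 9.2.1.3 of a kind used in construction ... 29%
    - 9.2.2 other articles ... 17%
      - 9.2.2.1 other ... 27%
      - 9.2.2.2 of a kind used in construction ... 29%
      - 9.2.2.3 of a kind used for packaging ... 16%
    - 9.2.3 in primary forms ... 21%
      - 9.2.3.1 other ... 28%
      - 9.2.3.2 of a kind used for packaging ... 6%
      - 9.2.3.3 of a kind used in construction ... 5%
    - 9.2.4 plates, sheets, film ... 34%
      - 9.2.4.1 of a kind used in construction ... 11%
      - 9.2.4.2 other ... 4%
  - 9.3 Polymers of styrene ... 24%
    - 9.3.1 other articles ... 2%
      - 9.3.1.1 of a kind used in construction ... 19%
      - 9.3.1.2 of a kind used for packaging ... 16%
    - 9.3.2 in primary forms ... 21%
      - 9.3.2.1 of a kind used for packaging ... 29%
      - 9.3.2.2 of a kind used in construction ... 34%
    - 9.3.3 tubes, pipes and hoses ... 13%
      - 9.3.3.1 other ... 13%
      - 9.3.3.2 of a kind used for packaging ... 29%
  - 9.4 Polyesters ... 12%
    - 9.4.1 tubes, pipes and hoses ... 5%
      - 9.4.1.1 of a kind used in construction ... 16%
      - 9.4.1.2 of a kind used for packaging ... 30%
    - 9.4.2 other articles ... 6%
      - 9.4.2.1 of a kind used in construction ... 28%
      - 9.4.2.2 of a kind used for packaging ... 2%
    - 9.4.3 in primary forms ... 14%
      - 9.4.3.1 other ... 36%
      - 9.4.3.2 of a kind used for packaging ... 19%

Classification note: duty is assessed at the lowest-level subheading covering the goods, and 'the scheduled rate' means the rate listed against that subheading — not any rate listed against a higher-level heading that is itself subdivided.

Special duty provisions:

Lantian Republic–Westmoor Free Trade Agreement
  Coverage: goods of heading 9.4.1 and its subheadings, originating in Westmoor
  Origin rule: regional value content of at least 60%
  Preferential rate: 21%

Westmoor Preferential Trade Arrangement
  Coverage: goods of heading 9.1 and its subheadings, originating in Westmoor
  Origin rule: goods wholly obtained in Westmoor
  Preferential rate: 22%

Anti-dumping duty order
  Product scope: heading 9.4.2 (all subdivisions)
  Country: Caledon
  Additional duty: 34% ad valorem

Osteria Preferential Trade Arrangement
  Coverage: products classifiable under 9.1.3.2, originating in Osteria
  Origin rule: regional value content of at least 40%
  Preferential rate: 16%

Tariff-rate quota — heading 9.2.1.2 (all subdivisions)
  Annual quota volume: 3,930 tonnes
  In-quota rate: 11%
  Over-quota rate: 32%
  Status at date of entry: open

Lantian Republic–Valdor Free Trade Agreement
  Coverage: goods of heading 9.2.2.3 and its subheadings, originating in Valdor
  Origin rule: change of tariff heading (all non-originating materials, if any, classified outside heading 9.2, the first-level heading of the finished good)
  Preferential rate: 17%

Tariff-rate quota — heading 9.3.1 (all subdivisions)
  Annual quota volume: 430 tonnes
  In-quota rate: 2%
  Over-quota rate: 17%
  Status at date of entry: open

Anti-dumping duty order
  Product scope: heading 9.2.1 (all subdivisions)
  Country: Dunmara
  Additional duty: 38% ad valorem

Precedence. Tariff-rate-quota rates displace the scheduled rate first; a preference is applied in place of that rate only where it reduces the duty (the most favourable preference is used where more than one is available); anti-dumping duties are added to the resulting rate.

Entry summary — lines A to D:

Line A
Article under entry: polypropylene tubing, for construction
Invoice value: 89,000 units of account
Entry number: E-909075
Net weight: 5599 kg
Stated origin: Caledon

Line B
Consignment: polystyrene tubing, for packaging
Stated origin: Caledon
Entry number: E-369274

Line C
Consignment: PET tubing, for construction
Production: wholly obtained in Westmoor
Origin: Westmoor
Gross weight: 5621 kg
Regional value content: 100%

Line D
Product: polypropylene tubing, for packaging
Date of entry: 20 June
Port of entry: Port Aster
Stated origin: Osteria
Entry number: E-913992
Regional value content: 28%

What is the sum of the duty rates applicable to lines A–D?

78%

Line A: polypropylene → 9.2; tubing → 9.2.1; for construction → 9.2.1.3. Scheduled 29%. No special measure applies. → 29%.
Line B: polystyrene → 9.3; tubing → 9.3.3; for packaging → 9.3.3.2. Scheduled 29%. No special measure applies. → 29%.
Line C: PET → 9.4; tubing → 9.4.1; for construction → 9.4.1.1. Scheduled 16%. Westmoor agreement on 9.4.1: RVC ≥ 60% → 21% available; Westmoor agreement on 9.1: 9.4.1.1 not covered; preference 21% not lower than 16% → no reduction. → 16%.
Line D: polypropylene → 9.2; tubing → 9.2.1; for packaging → 9.2.1.1. Scheduled 4%. Osteria agreement on 9.1.3.2: 9.2.1.1 not covered. → 4%.
Sum: 29% + 29% + 16% + 4% = 78%.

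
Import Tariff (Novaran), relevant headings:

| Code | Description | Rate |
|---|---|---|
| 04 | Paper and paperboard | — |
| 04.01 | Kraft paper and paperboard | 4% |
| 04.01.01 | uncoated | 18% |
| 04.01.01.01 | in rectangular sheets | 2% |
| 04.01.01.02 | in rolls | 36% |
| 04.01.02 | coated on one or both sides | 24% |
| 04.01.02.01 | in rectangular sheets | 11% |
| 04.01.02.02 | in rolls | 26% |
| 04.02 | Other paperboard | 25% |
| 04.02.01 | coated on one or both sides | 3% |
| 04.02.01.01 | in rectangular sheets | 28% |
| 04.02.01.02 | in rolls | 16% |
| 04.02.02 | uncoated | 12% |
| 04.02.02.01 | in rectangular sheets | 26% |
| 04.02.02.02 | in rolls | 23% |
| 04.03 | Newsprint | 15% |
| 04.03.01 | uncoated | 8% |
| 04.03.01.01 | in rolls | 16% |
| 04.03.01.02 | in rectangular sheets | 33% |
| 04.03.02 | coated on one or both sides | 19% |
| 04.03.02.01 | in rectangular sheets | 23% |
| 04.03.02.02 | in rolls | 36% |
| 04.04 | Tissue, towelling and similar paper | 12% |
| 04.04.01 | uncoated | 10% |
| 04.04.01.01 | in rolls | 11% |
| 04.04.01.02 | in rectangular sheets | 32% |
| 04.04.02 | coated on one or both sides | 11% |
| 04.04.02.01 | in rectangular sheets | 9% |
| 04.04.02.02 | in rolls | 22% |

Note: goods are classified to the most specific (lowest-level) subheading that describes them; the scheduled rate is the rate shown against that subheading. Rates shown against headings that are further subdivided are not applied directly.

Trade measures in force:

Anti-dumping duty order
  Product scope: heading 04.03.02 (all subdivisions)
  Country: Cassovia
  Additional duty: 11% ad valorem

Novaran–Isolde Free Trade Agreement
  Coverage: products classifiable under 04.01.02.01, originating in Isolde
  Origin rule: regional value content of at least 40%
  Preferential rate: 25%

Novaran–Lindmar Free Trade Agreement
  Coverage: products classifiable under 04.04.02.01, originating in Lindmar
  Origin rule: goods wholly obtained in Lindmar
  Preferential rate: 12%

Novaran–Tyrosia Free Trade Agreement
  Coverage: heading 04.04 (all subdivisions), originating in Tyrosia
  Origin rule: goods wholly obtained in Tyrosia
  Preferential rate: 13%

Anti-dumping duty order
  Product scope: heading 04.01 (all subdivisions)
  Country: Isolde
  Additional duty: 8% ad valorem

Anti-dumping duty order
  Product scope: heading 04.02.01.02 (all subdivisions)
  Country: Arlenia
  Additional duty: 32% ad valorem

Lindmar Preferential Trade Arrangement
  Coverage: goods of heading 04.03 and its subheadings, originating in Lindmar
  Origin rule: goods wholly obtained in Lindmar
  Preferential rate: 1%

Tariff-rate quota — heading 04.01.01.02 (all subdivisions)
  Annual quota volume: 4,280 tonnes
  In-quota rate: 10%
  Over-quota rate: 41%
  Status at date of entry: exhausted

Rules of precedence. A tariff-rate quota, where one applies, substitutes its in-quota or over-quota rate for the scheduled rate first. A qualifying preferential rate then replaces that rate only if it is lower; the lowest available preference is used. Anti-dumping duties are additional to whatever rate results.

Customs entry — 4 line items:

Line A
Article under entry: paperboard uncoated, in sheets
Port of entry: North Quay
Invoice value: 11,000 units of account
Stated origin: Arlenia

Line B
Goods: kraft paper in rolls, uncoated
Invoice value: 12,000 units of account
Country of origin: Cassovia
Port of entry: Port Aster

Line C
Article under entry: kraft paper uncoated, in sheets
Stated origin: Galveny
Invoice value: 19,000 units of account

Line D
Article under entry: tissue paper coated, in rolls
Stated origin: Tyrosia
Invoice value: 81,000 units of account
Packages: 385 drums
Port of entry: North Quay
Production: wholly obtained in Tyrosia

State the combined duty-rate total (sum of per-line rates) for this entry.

Line A: paperboard → 04.02; uncoated → 04.02.02; in sheets → 04.02.02.01. Scheduled 26%. No special measure applies. → 26%.
Line B: kraft paper → 04.01; uncoated → 04.01.01; in rolls → 04.01.01.02. Scheduled 36%. quota on 04.01.01.02 exhausted → over-quota 41%. → 41%.
Line C: kraft paper → 04.01; uncoated → 04.01.01; in sheets → 04.01.01.01. Scheduled 2%. No special measure applies. → 2%.
Line D: tissue paper → 04.04; coated → 04.04.02; in rolls → 04.04.02.02. Scheduled 22%. Tyrosia agreement on 04.04: wholly obtained → 13% available; preferential 13%. → 13%.
Sum: 26% + 41% + 2% + 13% = 82%.

82%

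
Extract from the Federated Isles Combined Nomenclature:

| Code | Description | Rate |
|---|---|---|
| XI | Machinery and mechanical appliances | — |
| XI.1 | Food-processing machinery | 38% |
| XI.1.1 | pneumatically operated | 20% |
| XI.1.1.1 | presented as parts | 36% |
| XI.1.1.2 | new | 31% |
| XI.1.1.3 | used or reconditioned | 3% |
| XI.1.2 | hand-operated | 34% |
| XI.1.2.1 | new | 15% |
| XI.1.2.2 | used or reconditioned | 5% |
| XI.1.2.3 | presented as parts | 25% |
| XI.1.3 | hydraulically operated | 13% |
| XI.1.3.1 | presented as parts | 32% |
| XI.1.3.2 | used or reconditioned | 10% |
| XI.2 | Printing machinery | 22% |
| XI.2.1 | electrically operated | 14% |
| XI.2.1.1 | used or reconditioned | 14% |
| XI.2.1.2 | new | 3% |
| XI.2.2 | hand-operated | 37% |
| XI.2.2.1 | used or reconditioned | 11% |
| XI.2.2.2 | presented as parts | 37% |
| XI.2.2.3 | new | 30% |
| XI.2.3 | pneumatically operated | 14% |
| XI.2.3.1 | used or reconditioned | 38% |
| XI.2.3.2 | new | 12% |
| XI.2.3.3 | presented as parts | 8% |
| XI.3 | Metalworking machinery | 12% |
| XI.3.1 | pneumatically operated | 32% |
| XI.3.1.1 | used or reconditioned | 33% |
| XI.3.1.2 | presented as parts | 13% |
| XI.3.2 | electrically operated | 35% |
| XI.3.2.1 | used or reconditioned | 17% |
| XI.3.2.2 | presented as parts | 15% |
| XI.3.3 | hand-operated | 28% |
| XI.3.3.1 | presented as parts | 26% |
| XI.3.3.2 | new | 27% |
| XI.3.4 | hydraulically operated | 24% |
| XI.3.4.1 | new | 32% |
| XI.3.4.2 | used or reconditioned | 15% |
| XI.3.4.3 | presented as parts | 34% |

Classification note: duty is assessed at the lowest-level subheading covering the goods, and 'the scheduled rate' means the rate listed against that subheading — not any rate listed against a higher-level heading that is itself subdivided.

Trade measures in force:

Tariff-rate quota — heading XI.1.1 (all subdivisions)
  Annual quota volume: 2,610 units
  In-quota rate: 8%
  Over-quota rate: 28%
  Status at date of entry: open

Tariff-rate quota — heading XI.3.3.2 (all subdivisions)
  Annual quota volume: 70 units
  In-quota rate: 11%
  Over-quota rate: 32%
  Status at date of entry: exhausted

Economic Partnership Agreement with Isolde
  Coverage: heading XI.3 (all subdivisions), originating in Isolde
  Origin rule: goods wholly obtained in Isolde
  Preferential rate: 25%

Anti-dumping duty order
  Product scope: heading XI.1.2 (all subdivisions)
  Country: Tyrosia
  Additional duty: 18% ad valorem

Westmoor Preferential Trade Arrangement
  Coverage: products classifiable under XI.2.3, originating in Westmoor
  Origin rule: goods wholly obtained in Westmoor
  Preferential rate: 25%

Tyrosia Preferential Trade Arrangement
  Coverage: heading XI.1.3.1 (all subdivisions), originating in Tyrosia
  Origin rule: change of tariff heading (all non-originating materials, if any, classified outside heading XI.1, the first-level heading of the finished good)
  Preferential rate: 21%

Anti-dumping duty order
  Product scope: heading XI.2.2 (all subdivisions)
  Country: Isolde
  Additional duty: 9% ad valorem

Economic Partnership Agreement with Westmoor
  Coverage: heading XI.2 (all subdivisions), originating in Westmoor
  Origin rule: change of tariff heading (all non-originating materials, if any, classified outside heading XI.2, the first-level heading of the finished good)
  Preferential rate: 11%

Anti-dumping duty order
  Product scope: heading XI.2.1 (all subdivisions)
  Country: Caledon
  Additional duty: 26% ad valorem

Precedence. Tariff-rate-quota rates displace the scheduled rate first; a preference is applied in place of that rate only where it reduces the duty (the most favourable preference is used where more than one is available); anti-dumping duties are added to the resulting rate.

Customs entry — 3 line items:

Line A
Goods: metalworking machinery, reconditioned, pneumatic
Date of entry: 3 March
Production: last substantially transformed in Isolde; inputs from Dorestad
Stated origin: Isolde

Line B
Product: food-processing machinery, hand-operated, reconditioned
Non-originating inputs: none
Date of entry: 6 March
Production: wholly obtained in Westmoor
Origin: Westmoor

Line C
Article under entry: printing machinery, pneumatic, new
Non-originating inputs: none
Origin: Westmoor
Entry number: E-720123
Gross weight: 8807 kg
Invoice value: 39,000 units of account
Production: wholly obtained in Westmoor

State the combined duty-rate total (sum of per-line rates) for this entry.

49%

Line A: metalworking → XI.3; pneumatic → XI.3.1; reconditioned → XI.3.1.1. Scheduled 33%. Isolde agreement on XI.3: not wholly obtained. → 33%.
Line B: food-processing → XI.1; hand-operated → XI.1.2; reconditioned → XI.1.2.2. Scheduled 5%. Westmoor agreement on XI.2.3: XI.1.2.2 not covered; Westmoor agreement on XI.2: XI.1.2.2 not covered. → 5%.
Line C: printing → XI.2; pneumatic → XI.2.3; new → XI.2.3.2. Scheduled 12%. Westmoor agreement on XI.2.3: wholly obtained → 25% available; Westmoor agreement on XI.2: CTH met → 11% available; preferential 11%. → 11%.
Sum: 33% + 5% + 11% = 49%.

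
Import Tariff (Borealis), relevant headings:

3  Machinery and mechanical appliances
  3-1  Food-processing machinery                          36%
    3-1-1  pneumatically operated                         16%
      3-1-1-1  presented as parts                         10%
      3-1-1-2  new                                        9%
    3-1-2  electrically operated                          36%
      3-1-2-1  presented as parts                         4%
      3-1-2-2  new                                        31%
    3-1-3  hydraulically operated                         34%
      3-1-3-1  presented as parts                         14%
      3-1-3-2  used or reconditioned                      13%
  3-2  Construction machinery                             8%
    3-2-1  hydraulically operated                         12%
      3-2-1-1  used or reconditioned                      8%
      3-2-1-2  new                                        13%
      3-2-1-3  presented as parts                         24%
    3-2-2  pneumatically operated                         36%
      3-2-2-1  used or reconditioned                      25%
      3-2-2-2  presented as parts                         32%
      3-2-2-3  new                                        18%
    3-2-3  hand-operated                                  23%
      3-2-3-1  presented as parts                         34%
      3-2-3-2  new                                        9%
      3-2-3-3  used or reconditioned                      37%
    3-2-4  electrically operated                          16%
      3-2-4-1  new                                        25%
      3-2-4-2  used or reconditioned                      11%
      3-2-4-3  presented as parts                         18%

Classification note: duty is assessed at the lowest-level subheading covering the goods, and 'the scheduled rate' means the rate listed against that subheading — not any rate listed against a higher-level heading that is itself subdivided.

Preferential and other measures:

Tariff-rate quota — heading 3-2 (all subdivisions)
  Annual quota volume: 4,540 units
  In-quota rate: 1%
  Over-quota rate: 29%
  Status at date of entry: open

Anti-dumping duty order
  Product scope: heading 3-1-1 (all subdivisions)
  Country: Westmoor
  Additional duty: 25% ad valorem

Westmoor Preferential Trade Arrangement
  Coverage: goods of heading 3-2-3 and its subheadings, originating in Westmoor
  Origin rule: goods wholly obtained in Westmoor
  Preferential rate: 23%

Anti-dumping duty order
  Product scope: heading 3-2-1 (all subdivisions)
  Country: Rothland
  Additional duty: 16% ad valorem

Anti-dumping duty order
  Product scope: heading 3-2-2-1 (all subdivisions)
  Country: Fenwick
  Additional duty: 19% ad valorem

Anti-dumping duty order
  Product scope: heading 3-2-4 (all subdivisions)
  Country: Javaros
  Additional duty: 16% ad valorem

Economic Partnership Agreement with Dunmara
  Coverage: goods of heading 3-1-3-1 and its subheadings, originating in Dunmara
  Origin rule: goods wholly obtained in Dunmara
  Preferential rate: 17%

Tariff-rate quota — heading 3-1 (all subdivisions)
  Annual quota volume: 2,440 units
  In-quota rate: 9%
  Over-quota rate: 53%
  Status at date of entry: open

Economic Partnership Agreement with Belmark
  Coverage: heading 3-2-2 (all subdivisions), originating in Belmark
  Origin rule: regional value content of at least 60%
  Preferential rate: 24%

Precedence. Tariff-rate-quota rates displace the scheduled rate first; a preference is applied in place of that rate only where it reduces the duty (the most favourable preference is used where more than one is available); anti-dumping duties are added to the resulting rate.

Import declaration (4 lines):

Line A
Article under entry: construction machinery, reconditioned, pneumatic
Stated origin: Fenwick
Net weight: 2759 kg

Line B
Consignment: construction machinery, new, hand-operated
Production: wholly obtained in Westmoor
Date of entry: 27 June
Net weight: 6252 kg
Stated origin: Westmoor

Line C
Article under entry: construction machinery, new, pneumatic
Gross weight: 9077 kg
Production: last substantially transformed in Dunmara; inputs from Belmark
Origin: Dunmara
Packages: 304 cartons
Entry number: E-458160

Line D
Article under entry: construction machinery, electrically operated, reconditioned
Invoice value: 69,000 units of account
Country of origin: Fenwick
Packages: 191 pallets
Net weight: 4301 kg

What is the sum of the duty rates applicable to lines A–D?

Line A: construction → 3-2; pneumatic → 3-2-2; reconditioned → 3-2-2-1. Scheduled 25%. quota on 3-2 open → in-quota 1%; anti-dumping (Fenwick, 3-2-2-1): +19%; total 1% + 19% = 20%. → 20%.
Line B: construction → 3-2; hand-operated → 3-2-3; new → 3-2-3-2. Scheduled 9%. quota on 3-2 open → in-quota 1%; Westmoor agreement on 3-2-3: wholly obtained → 23% available; preference 23% not lower than 1% → no reduction. → 1%.
Line C: construction → 3-2; pneumatic → 3-2-2; new → 3-2-2-3. Scheduled 18%. quota on 3-2 open → in-quota 1%; Dunmara agreement on 3-1-3-1: 3-2-2-3 not covered. → 1%.
Line D: construction → 3-2; electrically operated → 3-2-4; reconditioned → 3-2-4-2. Scheduled 11%. quota on 3-2 open → in-quota 1%. → 1%.
Sum: 20% + 1% + 1% + 1% = 23%.

23%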